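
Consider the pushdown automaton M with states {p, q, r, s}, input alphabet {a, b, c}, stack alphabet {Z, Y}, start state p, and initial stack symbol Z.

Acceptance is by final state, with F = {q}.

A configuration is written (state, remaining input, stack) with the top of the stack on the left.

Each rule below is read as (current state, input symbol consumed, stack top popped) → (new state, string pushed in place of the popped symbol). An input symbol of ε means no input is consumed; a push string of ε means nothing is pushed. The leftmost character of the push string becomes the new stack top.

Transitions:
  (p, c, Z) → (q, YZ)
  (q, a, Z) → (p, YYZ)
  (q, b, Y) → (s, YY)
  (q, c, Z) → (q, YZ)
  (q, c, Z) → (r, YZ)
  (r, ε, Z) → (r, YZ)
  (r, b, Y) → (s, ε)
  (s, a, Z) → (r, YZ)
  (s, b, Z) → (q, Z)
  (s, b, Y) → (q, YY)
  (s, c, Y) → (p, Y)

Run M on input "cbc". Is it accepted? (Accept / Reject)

Reject

No computation consumes all input and reaches a final state.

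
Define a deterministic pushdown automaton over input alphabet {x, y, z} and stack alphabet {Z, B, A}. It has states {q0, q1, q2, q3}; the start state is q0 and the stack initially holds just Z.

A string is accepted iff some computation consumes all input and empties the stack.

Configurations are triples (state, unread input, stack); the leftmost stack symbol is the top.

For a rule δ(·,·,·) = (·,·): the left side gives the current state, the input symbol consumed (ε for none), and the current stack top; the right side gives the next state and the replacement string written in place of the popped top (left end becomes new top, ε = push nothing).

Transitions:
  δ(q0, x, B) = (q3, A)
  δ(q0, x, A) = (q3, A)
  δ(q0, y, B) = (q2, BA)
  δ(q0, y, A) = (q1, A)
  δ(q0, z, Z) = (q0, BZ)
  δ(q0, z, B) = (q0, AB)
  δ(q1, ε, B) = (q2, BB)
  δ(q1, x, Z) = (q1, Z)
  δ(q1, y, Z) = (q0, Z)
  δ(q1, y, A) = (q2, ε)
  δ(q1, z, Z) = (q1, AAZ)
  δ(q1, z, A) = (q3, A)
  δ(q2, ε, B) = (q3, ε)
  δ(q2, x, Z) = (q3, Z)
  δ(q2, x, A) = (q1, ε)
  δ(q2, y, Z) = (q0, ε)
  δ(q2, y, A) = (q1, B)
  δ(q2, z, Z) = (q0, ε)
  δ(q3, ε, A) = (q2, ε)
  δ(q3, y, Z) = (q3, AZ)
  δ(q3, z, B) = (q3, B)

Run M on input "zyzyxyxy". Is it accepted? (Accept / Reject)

(q0, zyzyxyxy, Z)
  read z, top Z: go to q0, push BZ → (q0, yzyxyxy, BZ)
  read y, top B: go to q2, push BA → (q2, zyxyxy, BAZ)
  ε-move, top B: go to q3, push ε → (q3, zyxyxy, AZ)
  ε-move, top A: go to q2, push ε → (q2, zyxyxy, Z)
  read z, top Z: go to q0, push ε → (q0, yxyxy, ε)
No transition applies at (q0, yxyxy, ε); input not fully consumed.

Reject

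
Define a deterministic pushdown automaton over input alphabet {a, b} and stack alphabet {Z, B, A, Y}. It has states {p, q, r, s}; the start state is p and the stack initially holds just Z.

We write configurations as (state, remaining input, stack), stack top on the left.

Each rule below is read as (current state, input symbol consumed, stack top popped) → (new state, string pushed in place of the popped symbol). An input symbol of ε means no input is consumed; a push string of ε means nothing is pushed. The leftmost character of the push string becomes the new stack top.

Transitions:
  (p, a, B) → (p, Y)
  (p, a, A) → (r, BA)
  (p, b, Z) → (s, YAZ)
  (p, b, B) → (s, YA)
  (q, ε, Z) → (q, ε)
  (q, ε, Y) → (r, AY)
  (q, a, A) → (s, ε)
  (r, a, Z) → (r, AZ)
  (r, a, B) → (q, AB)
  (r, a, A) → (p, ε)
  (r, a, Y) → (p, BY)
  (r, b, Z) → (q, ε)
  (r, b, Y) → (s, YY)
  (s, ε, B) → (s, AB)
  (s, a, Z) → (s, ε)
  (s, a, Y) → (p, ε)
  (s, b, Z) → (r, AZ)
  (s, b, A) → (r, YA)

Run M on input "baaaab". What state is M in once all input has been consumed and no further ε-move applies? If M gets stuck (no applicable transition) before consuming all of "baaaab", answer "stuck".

r

(p, baaaab, Z)
  read b, top Z: go to s, push YAZ → (s, aaaab, YAZ)
  read a, top Y: go to p, push ε → (p, aaab, AZ)
  read a, top A: go to r, push BA → (r, aab, BAZ)
  read a, top B: go to q, push AB → (q, ab, ABAZ)
  read a, top A: go to s, push ε → (s, b, BAZ)
  ε-move, top B: go to s, push AB → (s, b, ABAZ)
  read b, top A: go to r, push YA → (r, ε, YABAZ)
All input consumed; M is in state r.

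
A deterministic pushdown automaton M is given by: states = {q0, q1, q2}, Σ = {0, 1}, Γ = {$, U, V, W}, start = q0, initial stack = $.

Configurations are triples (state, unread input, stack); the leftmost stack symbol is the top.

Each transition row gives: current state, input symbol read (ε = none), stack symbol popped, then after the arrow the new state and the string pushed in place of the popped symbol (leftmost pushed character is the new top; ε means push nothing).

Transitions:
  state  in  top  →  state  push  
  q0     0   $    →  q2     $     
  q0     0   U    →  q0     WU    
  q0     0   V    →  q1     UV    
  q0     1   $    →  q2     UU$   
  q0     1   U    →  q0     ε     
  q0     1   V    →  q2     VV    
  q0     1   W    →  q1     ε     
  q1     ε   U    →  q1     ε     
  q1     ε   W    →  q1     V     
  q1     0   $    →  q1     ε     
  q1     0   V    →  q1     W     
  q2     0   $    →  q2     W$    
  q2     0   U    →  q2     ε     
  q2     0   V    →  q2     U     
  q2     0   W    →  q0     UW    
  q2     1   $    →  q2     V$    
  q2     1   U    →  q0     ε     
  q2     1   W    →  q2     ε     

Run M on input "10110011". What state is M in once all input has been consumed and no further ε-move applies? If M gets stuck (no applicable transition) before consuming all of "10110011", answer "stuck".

stuck

(q0, 10110011, $)
  read 1, top $: go to q2, push UU$ → (q2, 0110011, UU$)
  read 0, top U: go to q2, push ε → (q2, 110011, U$)
  read 1, top U: go to q0, push ε → (q0, 10011, $)
  read 1, top $: go to q2, push UU$ → (q2, 0011, UU$)
  read 0, top U: go to q2, push ε → (q2, 011, U$)
  read 0, top U: go to q2, push ε → (q2, 11, $)
  read 1, top $: go to q2, push V$ → (q2, 1, V$)
No transition for (q2, 1, top V); M blocks with input 1 remaining.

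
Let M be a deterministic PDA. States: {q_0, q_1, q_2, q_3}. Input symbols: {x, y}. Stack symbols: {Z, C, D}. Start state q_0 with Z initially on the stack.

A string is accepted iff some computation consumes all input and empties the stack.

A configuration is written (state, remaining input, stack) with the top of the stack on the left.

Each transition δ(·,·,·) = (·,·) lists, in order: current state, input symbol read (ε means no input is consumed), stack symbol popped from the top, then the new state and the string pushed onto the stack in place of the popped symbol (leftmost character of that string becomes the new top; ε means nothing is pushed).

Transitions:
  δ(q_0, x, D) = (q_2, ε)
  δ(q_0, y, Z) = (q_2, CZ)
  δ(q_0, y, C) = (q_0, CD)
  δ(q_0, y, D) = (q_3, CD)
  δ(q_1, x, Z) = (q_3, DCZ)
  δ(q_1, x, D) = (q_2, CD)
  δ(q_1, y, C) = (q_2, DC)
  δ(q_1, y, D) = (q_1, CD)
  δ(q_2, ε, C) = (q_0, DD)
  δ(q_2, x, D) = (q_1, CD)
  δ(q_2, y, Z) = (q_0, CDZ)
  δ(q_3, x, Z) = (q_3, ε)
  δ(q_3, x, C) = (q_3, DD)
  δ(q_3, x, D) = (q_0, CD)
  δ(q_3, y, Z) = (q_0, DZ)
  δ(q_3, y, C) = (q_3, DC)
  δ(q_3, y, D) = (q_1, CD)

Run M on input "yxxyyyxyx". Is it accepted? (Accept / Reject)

Reject

(q_0, yxxyyyxyx, Z)
  read y, top Z: go to q_2, push CZ → (q_2, xxyyyxyx, CZ)
  ε-move, top C: go to q_0, push DD → (q_0, xxyyyxyx, DDZ)
  read x, top D: go to q_2, push ε → (q_2, xyyyxyx, DZ)
  read x, top D: go to q_1, push CD → (q_1, yyyxyx, CDZ)
  read y, top C: go to q_2, push DC → (q_2, yyxyx, DCDZ)
No transition applies at (q_2, yyxyx, DCDZ); input not fully consumed.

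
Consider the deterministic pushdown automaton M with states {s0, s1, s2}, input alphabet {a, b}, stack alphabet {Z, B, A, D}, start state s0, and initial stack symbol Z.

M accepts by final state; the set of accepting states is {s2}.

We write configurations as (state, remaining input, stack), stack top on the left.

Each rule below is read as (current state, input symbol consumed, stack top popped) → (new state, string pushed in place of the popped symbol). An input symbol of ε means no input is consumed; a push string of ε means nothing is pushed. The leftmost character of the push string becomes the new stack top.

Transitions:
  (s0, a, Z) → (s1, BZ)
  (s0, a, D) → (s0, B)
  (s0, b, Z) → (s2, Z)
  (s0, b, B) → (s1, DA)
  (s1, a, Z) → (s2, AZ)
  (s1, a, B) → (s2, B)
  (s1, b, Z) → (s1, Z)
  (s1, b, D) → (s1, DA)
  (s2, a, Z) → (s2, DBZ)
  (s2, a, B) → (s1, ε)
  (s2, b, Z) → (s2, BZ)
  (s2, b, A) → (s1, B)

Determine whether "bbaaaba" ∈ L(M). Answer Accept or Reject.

(s0, bbaaaba, Z) ⊢ (s2, baaaba, Z) ⊢ (s2, aaaba, BZ) ⊢ (s1, aaba, Z) ⊢ (s2, aba, AZ)
No transition applies at (s2, aba, AZ); input not fully consumed.

Reject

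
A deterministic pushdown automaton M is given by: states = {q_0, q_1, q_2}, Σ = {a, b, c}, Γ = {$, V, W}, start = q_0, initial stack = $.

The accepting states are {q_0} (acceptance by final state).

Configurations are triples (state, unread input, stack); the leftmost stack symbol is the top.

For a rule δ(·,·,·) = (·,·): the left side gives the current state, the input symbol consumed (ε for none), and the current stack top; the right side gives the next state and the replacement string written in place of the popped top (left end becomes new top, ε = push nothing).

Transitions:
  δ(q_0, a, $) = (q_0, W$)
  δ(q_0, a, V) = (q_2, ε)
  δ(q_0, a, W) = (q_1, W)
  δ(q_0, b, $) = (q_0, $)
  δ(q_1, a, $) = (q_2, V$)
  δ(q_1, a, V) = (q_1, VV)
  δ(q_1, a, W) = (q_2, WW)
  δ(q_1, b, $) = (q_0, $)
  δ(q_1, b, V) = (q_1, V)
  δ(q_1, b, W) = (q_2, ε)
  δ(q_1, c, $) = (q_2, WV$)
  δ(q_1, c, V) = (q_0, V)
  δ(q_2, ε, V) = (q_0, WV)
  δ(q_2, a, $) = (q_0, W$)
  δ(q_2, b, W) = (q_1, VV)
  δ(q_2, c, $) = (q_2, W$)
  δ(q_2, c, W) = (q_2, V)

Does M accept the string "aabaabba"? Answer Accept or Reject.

(q_0, aabaabba, $)
  read a, top $: go to q_0, push W$ → (q_0, abaabba, W$)
  read a, top W: go to q_1, push W → (q_1, baabba, W$)
  read b, top W: go to q_2, push ε → (q_2, aabba, $)
  read a, top $: go to q_0, push W$ → (q_0, abba, W$)
  read a, top W: go to q_1, push W → (q_1, bba, W$)
  read b, top W: go to q_2, push ε → (q_2, ba, $)
No transition applies at (q_2, ba, $); input not fully consumed.

Reject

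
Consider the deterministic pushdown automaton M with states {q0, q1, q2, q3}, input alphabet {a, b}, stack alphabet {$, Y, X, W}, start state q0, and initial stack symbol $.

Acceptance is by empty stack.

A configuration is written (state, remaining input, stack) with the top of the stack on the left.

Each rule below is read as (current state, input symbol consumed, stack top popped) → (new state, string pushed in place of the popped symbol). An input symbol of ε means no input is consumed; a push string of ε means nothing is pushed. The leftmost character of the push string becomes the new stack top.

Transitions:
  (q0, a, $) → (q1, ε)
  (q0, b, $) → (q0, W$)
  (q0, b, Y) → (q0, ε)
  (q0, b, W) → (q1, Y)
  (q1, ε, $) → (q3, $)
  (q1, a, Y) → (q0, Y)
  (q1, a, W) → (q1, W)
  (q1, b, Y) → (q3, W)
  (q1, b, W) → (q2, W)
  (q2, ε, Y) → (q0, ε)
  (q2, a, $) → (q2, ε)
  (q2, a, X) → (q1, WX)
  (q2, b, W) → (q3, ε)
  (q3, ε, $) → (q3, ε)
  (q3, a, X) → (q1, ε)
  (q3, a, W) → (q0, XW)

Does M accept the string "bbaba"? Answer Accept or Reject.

(q0, bbaba, $)
  read b, top $: go to q0, push W$ → (q0, baba, W$)
  read b, top W: go to q1, push Y → (q1, aba, Y$)
  read a, top Y: go to q0, push Y → (q0, ba, Y$)
  read b, top Y: go to q0, push ε → (q0, a, $)
  read a, top $: go to q1, push ε → (q1, ε, ε)
All input consumed and the stack is empty.

Accept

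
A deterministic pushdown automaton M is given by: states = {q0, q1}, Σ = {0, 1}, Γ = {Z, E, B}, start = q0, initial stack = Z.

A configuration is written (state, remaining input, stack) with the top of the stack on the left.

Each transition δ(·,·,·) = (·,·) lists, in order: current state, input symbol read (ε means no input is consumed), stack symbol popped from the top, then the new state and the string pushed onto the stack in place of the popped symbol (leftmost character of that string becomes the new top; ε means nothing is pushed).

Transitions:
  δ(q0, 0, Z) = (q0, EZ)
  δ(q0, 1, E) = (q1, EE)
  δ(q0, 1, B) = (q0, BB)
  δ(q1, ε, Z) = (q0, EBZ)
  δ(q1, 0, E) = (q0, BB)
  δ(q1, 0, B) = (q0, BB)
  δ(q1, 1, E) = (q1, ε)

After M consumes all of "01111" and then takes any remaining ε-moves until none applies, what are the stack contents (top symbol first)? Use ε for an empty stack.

EEBZ

(q0, 01111, Z) ⊢ (q0, 1111, EZ) ⊢ (q1, 111, EEZ) ⊢ (q1, 11, EZ) ⊢ (q1, 1, Z) ⊢ (q0, 1, EBZ) ⊢ (q1, ε, EEBZ)
All input consumed in state q1 with stack EEBZ.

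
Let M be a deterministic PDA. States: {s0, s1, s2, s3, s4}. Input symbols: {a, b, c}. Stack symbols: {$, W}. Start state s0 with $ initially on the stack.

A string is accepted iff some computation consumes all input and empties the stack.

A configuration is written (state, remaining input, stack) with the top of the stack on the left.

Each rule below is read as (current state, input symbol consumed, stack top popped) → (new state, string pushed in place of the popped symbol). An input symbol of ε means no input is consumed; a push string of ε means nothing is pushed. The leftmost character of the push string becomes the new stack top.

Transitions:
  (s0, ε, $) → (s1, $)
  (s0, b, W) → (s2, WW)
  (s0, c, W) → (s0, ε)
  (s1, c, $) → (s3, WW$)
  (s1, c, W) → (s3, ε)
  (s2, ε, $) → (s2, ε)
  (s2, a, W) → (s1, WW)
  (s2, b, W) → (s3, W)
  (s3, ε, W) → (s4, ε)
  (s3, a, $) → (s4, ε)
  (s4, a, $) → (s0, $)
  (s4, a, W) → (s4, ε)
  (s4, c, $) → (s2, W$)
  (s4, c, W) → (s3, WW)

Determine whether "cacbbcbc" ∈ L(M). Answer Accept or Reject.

(s0, cacbbcbc, $)
  ε-move, top $: go to s1, push $ → (s1, cacbbcbc, $)
  read c, top $: go to s3, push WW$ → (s3, acbbcbc, WW$)
  ε-move, top W: go to s4, push ε → (s4, acbbcbc, W$)
  read a, top W: go to s4, push ε → (s4, cbbcbc, $)
  read c, top $: go to s2, push W$ → (s2, bbcbc, W$)
  read b, top W: go to s3, push W → (s3, bcbc, W$)
  ε-move, top W: go to s4, push ε → (s4, bcbc, $)
No transition applies at (s4, bcbc, $); input not fully consumed.

Reject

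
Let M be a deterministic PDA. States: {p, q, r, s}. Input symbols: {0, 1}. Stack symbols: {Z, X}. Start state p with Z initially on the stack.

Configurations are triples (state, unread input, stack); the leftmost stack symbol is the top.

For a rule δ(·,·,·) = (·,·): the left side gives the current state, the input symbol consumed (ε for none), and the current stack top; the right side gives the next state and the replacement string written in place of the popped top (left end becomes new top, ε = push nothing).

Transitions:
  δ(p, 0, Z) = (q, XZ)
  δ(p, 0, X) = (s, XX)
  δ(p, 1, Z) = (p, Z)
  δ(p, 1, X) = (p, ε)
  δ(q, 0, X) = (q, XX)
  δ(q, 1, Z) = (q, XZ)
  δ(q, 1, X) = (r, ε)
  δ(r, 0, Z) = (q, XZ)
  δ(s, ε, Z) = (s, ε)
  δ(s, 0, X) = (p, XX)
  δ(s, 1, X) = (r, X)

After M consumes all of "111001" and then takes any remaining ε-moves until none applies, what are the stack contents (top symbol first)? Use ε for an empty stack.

(p, 111001, Z)
  read 1, top Z: go to p, push Z → (p, 11001, Z)
  read 1, top Z: go to p, push Z → (p, 1001, Z)
  read 1, top Z: go to p, push Z → (p, 001, Z)
  read 0, top Z: go to q, push XZ → (q, 01, XZ)
  read 0, top X: go to q, push XX → (q, 1, XXZ)
  read 1, top X: go to r, push ε → (r, ε, XZ)
All input consumed in state r with stack XZ.

XZ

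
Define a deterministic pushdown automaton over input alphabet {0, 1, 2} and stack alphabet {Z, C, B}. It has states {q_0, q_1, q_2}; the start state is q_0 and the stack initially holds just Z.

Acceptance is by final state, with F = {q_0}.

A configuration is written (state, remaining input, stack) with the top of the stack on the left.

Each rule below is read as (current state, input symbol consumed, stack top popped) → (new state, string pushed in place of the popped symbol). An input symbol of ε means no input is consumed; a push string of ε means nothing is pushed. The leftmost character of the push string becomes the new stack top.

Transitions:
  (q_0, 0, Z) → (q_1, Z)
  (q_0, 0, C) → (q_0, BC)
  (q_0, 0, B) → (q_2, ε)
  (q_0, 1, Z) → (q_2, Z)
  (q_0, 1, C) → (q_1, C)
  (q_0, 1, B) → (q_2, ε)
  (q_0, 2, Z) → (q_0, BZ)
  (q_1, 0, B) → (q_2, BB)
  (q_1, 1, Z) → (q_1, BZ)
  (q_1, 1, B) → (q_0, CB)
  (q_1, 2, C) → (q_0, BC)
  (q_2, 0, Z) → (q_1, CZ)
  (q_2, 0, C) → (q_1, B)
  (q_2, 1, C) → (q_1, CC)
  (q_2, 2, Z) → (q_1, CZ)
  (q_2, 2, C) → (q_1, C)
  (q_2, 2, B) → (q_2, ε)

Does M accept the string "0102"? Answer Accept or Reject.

(q_0, 0102, Z)
  read 0, top Z: go to q_1, push Z → (q_1, 102, Z)
  read 1, top Z: go to q_1, push BZ → (q_1, 02, BZ)
  read 0, top B: go to q_2, push BB → (q_2, 2, BBZ)
  read 2, top B: go to q_2, push ε → (q_2, ε, BZ)
All input consumed; state q_2 ∉ F and no further ε-move applies.

Reject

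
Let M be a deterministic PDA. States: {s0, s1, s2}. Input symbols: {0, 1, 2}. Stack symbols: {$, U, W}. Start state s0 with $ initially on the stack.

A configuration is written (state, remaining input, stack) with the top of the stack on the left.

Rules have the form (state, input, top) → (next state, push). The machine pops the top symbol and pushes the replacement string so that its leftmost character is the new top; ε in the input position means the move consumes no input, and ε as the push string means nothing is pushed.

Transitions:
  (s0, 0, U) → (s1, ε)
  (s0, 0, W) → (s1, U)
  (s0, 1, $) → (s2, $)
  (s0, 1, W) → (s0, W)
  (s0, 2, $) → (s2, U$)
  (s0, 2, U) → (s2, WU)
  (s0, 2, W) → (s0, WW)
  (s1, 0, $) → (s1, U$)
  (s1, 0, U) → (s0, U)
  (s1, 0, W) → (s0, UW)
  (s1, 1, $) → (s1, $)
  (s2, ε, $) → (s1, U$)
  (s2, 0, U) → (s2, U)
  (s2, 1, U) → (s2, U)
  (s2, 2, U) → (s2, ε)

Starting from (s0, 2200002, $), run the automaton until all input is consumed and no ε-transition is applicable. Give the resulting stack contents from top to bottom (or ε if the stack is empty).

(s0, 2200002, $) ⊢ (s2, 200002, U$) ⊢ (s2, 00002, $) ⊢ (s1, 00002, U$) ⊢ (s0, 0002, U$) ⊢ (s1, 002, $) ⊢ (s1, 02, U$) ⊢ (s0, 2, U$) ⊢ (s2, ε, WU$)
All input consumed in state s2 with stack WU$.

WU$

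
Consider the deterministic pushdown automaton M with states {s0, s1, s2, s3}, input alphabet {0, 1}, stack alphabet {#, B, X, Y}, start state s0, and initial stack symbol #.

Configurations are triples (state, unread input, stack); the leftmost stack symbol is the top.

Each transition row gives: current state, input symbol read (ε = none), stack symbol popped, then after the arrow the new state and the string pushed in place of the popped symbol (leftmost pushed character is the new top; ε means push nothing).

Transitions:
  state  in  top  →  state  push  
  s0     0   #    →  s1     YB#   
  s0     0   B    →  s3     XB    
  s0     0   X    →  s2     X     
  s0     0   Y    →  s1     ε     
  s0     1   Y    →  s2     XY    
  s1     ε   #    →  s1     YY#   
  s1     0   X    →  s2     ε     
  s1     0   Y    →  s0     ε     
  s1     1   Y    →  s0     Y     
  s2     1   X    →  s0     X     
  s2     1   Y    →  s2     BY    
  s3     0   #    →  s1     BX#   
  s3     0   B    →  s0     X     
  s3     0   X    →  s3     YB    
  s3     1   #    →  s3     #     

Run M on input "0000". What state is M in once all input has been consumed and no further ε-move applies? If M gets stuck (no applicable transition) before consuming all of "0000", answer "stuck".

(s0, 0000, #)
  read 0, top #: go to s1, push YB# → (s1, 000, YB#)
  read 0, top Y: go to s0, push ε → (s0, 00, B#)
  read 0, top B: go to s3, push XB → (s3, 0, XB#)
  read 0, top X: go to s3, push YB → (s3, ε, YBB#)
All input consumed; M is in state s3.

s3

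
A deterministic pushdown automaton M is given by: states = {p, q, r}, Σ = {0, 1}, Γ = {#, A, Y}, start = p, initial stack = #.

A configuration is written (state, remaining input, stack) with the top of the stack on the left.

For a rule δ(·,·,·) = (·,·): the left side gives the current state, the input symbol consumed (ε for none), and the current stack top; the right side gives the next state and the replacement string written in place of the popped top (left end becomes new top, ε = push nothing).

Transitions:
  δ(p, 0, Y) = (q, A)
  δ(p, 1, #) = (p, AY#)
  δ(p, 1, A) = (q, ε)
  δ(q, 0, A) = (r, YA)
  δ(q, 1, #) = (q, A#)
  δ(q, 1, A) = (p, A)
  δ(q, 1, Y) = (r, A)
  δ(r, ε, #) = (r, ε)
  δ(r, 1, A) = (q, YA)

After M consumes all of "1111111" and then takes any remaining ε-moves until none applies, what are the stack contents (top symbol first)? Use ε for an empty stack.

(p, 1111111, #) ⊢ (p, 111111, AY#) ⊢ (q, 11111, Y#) ⊢ (r, 1111, A#) ⊢ (q, 111, YA#) ⊢ (r, 11, AA#) ⊢ (q, 1, YAA#) ⊢ (r, ε, AAA#)
All input consumed in state r with stack AAA#.

AAA#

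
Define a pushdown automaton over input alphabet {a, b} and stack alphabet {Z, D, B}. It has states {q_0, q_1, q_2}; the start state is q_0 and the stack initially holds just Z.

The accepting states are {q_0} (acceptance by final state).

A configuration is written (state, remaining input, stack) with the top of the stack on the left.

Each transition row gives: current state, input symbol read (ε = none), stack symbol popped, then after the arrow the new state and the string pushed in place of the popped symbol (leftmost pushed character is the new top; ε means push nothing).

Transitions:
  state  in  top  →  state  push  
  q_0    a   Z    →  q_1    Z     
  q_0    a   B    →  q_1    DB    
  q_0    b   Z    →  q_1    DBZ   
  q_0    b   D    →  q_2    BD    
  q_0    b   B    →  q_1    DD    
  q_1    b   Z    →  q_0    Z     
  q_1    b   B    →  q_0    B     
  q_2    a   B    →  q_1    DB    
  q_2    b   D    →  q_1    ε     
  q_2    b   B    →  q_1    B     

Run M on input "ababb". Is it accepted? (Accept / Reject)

No computation consumes all input and reaches a final state.

Reject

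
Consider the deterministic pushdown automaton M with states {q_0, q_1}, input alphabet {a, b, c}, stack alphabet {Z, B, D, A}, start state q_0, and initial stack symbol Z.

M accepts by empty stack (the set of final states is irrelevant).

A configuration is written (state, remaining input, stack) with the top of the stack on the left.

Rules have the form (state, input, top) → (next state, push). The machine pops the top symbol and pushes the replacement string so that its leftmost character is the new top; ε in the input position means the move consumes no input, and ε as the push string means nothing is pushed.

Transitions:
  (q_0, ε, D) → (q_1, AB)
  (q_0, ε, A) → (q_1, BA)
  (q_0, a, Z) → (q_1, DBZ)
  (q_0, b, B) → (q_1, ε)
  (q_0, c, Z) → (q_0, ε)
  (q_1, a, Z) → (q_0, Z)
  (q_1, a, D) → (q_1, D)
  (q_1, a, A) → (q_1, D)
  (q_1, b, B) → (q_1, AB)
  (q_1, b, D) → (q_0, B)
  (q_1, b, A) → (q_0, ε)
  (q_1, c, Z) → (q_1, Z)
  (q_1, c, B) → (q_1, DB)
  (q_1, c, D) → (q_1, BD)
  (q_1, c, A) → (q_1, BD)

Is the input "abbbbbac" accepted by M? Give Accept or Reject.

Accept

(q_0, abbbbbac, Z) ⊢ (q_1, bbbbbac, DBZ) ⊢ (q_0, bbbbac, BBZ) ⊢ (q_1, bbbac, BZ) ⊢ (q_1, bbac, ABZ) ⊢ (q_0, bac, BZ) ⊢ (q_1, ac, Z) ⊢ (q_0, c, Z) ⊢ (q_0, ε, ε)
All input consumed and the stack is empty.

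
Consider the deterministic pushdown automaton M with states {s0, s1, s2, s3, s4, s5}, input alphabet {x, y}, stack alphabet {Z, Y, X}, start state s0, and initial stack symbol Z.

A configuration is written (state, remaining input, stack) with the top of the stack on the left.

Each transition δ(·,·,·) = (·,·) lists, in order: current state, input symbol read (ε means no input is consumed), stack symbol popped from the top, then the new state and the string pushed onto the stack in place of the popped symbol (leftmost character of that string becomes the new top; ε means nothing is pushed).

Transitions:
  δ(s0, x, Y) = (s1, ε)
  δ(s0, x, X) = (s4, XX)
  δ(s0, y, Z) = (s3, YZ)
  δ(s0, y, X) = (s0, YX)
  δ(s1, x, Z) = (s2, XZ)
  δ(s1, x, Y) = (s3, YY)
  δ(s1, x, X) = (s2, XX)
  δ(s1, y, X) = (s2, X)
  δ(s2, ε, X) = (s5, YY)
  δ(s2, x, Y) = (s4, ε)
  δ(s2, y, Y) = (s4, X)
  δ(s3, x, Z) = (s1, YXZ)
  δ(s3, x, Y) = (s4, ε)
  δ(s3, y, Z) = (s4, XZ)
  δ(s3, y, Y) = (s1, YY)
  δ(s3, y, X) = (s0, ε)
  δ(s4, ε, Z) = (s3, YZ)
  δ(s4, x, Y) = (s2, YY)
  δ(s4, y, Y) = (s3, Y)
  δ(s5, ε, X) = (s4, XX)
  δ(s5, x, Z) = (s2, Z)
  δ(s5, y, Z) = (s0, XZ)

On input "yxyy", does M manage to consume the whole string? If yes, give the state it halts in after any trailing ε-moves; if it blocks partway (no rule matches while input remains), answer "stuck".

(s0, yxyy, Z)
  read y, top Z: go to s3, push YZ → (s3, xyy, YZ)
  read x, top Y: go to s4, push ε → (s4, yy, Z)
  ε-move, top Z: go to s3, push YZ → (s3, yy, YZ)
  read y, top Y: go to s1, push YY → (s1, y, YYZ)
No transition for (s1, y, top Y); M blocks with input y remaining.

stuck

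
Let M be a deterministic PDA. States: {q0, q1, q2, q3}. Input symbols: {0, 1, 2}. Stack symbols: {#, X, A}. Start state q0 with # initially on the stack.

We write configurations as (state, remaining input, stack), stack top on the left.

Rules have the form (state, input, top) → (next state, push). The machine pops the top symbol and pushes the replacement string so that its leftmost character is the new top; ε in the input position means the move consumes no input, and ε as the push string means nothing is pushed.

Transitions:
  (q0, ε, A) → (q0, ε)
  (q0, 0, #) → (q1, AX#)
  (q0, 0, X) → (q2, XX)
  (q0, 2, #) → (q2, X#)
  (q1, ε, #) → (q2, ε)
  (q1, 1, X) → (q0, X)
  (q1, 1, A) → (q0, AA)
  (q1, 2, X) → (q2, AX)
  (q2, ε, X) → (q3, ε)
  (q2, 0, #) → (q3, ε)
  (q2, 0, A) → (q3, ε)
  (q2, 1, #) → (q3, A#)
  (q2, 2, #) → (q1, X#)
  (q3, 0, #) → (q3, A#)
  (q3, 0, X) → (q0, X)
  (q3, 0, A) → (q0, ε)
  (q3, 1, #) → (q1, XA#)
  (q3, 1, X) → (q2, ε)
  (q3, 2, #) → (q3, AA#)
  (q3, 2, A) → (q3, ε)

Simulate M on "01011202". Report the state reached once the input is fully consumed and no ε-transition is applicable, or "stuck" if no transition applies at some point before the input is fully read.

(q0, 01011202, #)
  read 0, top #: go to q1, push AX# → (q1, 1011202, AX#)
  read 1, top A: go to q0, push AA → (q0, 011202, AAX#)
  ε-move, top A: go to q0, push ε → (q0, 011202, AX#)
  ε-move, top A: go to q0, push ε → (q0, 011202, X#)
  read 0, top X: go to q2, push XX → (q2, 11202, XX#)
  ε-move, top X: go to q3, push ε → (q3, 11202, X#)
  read 1, top X: go to q2, push ε → (q2, 1202, #)
  read 1, top #: go to q3, push A# → (q3, 202, A#)
  read 2, top A: go to q3, push ε → (q3, 02, #)
  read 0, top #: go to q3, push A# → (q3, 2, A#)
  read 2, top A: go to q3, push ε → (q3, ε, #)
All input consumed; M is in state q3.

q3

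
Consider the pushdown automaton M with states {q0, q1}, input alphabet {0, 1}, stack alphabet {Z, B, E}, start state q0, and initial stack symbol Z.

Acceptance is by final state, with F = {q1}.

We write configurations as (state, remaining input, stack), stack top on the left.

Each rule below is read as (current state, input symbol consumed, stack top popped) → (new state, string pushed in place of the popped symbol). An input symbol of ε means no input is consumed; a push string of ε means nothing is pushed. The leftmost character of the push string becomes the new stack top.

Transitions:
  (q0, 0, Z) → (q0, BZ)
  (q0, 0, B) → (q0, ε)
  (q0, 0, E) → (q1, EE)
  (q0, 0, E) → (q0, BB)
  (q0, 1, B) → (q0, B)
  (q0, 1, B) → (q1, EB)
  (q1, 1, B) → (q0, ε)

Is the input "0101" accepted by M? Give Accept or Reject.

No computation consumes all input and reaches a final state.

Reject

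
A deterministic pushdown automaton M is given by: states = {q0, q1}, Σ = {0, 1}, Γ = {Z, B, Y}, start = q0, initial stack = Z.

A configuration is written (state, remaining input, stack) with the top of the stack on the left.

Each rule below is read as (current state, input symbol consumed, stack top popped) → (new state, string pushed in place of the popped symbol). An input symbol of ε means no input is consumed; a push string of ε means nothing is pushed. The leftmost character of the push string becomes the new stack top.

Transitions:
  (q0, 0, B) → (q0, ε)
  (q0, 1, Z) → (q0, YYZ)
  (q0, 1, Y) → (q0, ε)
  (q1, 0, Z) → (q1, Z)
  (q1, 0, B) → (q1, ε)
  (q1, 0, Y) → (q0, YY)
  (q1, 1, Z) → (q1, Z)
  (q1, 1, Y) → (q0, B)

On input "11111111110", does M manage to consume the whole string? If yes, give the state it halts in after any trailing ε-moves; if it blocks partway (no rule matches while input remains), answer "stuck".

stuck

(q0, 11111111110, Z)
  read 1, top Z: go to q0, push YYZ → (q0, 1111111110, YYZ)
  read 1, top Y: go to q0, push ε → (q0, 111111110, YZ)
  read 1, top Y: go to q0, push ε → (q0, 11111110, Z)
  read 1, top Z: go to q0, push YYZ → (q0, 1111110, YYZ)
  read 1, top Y: go to q0, push ε → (q0, 111110, YZ)
  read 1, top Y: go to q0, push ε → (q0, 11110, Z)
  read 1, top Z: go to q0, push YYZ → (q0, 1110, YYZ)
  read 1, top Y: go to q0, push ε → (q0, 110, YZ)
  read 1, top Y: go to q0, push ε → (q0, 10, Z)
  read 1, top Z: go to q0, push YYZ → (q0, 0, YYZ)
No transition for (q0, 0, top Y); M blocks with input 0 remaining.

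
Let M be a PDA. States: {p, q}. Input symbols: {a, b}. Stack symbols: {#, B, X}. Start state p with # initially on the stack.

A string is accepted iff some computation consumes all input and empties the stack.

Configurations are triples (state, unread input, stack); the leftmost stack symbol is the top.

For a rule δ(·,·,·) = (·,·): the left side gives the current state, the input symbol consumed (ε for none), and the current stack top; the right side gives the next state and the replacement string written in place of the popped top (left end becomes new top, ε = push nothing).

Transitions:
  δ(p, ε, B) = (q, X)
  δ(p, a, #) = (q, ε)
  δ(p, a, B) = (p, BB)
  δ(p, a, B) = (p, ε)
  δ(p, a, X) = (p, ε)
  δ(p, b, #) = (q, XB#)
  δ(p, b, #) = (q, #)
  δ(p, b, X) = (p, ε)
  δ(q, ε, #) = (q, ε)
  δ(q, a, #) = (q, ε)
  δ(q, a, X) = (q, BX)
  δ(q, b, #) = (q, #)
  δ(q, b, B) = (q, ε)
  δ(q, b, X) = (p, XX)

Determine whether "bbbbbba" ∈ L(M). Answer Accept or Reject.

One accepting computation: (p, bbbbbba, #) ⊢ (q, bbbbba, #) ⊢ (q, bbbba, #) ⊢ (q, bbba, #) ⊢ (q, bba, #) ⊢ (q, ba, #) ⊢ (q, a, #) ⊢ (q, ε, ε)
All input consumed and the stack is empty.

Accept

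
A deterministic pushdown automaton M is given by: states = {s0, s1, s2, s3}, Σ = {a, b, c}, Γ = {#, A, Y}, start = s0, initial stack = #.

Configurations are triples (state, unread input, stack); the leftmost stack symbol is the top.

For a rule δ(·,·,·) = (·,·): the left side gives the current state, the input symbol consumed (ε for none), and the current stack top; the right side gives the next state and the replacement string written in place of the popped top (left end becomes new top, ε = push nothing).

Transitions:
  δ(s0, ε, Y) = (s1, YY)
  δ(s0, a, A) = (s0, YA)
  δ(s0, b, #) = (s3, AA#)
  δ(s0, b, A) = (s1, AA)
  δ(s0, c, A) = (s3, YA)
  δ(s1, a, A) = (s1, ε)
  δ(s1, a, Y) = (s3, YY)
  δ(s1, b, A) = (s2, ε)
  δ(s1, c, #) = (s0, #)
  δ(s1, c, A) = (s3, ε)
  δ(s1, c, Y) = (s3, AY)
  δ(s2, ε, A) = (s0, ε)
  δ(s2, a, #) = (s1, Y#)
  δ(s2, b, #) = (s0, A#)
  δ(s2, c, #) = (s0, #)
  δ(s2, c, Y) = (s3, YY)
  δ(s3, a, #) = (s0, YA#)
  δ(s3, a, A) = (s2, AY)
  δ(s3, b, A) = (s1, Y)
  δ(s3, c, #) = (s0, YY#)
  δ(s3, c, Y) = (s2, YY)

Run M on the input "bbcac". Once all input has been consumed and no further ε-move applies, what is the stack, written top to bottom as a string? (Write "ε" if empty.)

(s0, bbcac, #)
  read b, top #: go to s3, push AA# → (s3, bcac, AA#)
  read b, top A: go to s1, push Y → (s1, cac, YA#)
  read c, top Y: go to s3, push AY → (s3, ac, AYA#)
  read a, top A: go to s2, push AY → (s2, c, AYYA#)
  ε-move, top A: go to s0, push ε → (s0, c, YYA#)
  ε-move, top Y: go to s1, push YY → (s1, c, YYYA#)
  read c, top Y: go to s3, push AY → (s3, ε, AYYYA#)
All input consumed in state s3 with stack AYYYA#.

AYYYA#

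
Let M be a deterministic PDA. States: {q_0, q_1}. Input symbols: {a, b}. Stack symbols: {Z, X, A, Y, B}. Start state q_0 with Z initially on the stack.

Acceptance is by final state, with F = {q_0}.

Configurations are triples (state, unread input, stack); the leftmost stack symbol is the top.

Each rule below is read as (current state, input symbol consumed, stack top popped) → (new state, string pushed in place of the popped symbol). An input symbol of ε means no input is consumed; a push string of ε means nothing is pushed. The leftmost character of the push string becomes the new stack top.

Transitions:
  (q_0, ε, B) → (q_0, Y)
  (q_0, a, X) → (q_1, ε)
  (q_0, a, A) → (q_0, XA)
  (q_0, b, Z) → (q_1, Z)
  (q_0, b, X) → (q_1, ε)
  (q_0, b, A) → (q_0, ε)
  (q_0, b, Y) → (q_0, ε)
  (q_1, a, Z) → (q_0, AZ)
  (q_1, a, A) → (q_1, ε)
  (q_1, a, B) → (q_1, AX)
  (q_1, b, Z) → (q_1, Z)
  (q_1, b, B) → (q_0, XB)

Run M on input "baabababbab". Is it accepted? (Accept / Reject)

(q_0, baabababbab, Z)
  read b, top Z: go to q_1, push Z → (q_1, aabababbab, Z)
  read a, top Z: go to q_0, push AZ → (q_0, abababbab, AZ)
  read a, top A: go to q_0, push XA → (q_0, bababbab, XAZ)
  read b, top X: go to q_1, push ε → (q_1, ababbab, AZ)
  read a, top A: go to q_1, push ε → (q_1, babbab, Z)
  read b, top Z: go to q_1, push Z → (q_1, abbab, Z)
  read a, top Z: go to q_0, push AZ → (q_0, bbab, AZ)
  read b, top A: go to q_0, push ε → (q_0, bab, Z)
  read b, top Z: go to q_1, push Z → (q_1, ab, Z)
  read a, top Z: go to q_0, push AZ → (q_0, b, AZ)
  read b, top A: go to q_0, push ε → (q_0, ε, Z)
All input consumed; state q_0 ∈ F.

Accept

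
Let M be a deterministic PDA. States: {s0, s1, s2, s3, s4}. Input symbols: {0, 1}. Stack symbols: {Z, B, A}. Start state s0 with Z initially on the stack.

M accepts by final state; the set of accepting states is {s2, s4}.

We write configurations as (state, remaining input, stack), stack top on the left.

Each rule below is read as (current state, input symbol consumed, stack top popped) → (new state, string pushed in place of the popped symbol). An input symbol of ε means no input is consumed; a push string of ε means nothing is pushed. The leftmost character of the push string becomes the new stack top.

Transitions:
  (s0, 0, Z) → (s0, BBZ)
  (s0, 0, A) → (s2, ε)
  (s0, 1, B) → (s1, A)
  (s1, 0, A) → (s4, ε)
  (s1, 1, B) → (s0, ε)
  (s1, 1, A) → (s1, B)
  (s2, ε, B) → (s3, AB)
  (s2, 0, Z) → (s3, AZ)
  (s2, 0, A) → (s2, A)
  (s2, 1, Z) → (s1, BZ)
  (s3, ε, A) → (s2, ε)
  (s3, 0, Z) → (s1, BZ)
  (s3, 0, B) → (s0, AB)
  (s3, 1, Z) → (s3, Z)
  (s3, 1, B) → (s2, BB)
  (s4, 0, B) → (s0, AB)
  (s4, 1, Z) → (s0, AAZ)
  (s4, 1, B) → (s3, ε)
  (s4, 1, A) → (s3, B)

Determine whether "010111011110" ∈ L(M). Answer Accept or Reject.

(s0, 010111011110, Z) ⊢ (s0, 10111011110, BBZ) ⊢ (s1, 0111011110, ABZ) ⊢ (s4, 111011110, BZ) ⊢ (s3, 11011110, Z) ⊢ (s3, 1011110, Z) ⊢ (s3, 011110, Z) ⊢ (s1, 11110, BZ) ⊢ (s0, 1110, Z)
No transition applies at (s0, 1110, Z); input not fully consumed.

Reject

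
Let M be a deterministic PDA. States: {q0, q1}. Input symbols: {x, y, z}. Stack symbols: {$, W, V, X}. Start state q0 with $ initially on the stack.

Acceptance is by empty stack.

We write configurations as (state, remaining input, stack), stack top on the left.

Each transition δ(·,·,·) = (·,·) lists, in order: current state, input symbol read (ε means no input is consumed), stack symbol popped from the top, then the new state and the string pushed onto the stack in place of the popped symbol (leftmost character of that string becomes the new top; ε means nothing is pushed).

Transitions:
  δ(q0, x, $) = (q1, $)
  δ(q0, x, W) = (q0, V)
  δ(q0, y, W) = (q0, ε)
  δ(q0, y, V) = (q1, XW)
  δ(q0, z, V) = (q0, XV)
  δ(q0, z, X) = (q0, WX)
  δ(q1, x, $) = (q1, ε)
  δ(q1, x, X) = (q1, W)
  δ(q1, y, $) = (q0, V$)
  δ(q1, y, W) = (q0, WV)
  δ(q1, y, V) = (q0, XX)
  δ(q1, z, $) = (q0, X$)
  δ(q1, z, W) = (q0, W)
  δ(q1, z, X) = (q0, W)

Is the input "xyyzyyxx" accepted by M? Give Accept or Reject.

(q0, xyyzyyxx, $) ⊢ (q1, yyzyyxx, $) ⊢ (q0, yzyyxx, V$) ⊢ (q1, zyyxx, XW$) ⊢ (q0, yyxx, WW$) ⊢ (q0, yxx, W$) ⊢ (q0, xx, $) ⊢ (q1, x, $) ⊢ (q1, ε, ε)
All input consumed and the stack is empty.

Accept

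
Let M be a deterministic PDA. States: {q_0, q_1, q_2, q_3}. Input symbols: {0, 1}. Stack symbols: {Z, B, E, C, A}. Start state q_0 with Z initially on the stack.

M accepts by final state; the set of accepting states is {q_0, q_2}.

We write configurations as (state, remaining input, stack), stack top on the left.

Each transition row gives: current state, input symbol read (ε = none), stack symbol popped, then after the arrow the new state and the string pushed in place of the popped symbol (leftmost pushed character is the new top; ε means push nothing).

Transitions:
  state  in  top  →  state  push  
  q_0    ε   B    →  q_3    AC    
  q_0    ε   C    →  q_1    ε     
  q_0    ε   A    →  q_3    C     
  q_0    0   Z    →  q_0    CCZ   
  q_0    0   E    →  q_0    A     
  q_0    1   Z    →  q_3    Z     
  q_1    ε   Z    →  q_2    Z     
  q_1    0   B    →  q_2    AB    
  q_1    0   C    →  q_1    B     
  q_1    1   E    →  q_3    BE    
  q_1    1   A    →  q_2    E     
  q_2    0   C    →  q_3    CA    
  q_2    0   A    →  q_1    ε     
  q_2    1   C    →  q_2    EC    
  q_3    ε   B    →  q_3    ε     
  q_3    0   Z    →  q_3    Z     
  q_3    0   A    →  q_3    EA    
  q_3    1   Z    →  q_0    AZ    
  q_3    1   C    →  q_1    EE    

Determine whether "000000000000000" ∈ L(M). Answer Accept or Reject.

Accept

(q_0, 000000000000000, Z) ⊢ (q_0, 00000000000000, CCZ) ⊢ (q_1, 00000000000000, CZ) ⊢ (q_1, 0000000000000, BZ) ⊢ (q_2, 000000000000, ABZ) ⊢ (q_1, 00000000000, BZ) ⊢ (q_2, 0000000000, ABZ) ⊢ (q_1, 000000000, BZ) ⊢ (q_2, 00000000, ABZ) ⊢ (q_1, 0000000, BZ) ⊢ (q_2, 000000, ABZ) ⊢ (q_1, 00000, BZ) ⊢ (q_2, 0000, ABZ) ⊢ (q_1, 000, BZ) ⊢ (q_2, 00, ABZ) ⊢ (q_1, 0, BZ) ⊢ (q_2, ε, ABZ)
All input consumed; state q_2 ∈ F.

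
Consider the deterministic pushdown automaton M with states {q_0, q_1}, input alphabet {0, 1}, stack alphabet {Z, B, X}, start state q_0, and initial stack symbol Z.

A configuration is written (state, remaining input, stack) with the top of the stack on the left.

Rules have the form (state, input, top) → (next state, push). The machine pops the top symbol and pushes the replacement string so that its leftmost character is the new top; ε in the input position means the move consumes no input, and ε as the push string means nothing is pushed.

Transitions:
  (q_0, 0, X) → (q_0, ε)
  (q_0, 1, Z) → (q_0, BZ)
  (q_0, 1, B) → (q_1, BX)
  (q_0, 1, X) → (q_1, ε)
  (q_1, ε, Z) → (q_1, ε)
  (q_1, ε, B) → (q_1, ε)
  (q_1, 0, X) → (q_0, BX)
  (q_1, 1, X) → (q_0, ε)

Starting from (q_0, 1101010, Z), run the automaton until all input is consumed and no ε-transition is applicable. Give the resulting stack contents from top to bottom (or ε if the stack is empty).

(q_0, 1101010, Z)
  read 1, top Z: go to q_0, push BZ → (q_0, 101010, BZ)
  read 1, top B: go to q_1, push BX → (q_1, 01010, BXZ)
  ε-move, top B: go to q_1, push ε → (q_1, 01010, XZ)
  read 0, top X: go to q_0, push BX → (q_0, 1010, BXZ)
  read 1, top B: go to q_1, push BX → (q_1, 010, BXXZ)
  ε-move, top B: go to q_1, push ε → (q_1, 010, XXZ)
  read 0, top X: go to q_0, push BX → (q_0, 10, BXXZ)
  read 1, top B: go to q_1, push BX → (q_1, 0, BXXXZ)
  ε-move, top B: go to q_1, push ε → (q_1, 0, XXXZ)
  read 0, top X: go to q_0, push BX → (q_0, ε, BXXXZ)
All input consumed in state q_0 with stack BXXXZ.

BXXXZ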